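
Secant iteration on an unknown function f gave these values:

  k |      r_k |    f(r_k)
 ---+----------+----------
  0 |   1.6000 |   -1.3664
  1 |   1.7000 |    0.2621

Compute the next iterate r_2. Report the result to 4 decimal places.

r_2 = 1.7000 − 0.2621·(1.7000 − 1.6000) / (0.2621 − (-1.3664))
   = 1.7000 − (0.026210)/(1.628500) = 1.683905

1.6839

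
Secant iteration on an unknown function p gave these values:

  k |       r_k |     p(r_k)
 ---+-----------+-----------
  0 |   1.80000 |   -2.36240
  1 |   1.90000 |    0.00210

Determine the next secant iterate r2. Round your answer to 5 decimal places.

r2 = 1.90000 − 0.00210·(1.90000 − 1.80000) / (0.00210 − (-2.36240))
   = 1.90000 − (0.0002100)/(2.3645000) = 1.8999112

1.89991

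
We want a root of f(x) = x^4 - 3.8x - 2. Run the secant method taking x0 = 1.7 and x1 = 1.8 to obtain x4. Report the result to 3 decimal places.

1.707

f(1.7) = -0.10790, f(1.8) = 1.65760
x2 = 1.80000 − 1.65760·(1.80000 − 1.70000) / (1.65760 − (-0.10790)) = 1.80000 − (0.16576)/(1.76550) = 1.70611
f(1.70611) = -0.01037
x3 = 1.70611 − (-0.01037)·(1.70611 − 1.80000) / (-0.01037 − 1.65760) = 1.70611 − (0.00097)/(-1.66797) = 1.70670
f(1.70670) = -0.00099
x4 = 1.70670 − (-0.00099)·(1.70670 − 1.70611) / (-0.00099 − (-0.01037)) = 1.70670 − (0.00000)/(0.00938) = 1.70676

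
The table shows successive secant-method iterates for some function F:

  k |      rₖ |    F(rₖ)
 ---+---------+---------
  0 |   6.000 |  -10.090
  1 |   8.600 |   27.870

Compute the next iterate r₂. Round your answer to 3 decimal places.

r₂ = 8.600 − 27.870·(8.600 − 6.000) / (27.870 − (-10.090))
   = 8.600 − (72.46200)/(37.96000) = 6.69110

6.691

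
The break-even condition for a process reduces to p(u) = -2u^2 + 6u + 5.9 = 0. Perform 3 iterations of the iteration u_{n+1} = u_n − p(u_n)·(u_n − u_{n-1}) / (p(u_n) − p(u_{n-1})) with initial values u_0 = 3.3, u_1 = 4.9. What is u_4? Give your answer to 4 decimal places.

p(3.3) = 3.920000, p(4.9) = -12.720000
u_2 = 4.900000 − (-12.720000)·(4.900000 − 3.300000) / (-12.720000 − 3.920000) = 4.900000 − (-20.352000)/(-16.640000) = 3.676923
p(3.676923) = 0.922012
u_3 = 3.676923 − 0.922012·(3.676923 − 4.900000) / (0.922012 − (-12.720000)) = 3.676923 − (-1.127691)/(13.642012) = 3.759586
p(3.759586) = 0.188540
u_4 = 3.759586 − 0.188540·(3.759586 − 3.676923) / (0.188540 − 0.922012) = 3.759586 − (0.015585)/(-0.733471) = 3.780835

3.7808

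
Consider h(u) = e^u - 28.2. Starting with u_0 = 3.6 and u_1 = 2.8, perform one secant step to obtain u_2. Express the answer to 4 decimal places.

h(3.6) = 8.398234, h(2.8) = -11.755353
u_2 = 2.800000 − (-11.755353)·(2.800000 − 3.600000) / (-11.755353 − 8.398234) = 2.800000 − (9.404283)/(-20.153588) = 3.266631

3.2666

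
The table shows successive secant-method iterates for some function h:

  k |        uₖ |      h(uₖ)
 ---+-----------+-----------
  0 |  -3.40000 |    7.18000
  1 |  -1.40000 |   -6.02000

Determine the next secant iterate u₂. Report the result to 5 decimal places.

u₂ = -1.40000 − (-6.02000)·(-1.40000 − (-3.40000)) / (-6.02000 − 7.18000)
   = -1.40000 − (-12.0400000)/(-13.2000000) = -2.3121212

-2.31212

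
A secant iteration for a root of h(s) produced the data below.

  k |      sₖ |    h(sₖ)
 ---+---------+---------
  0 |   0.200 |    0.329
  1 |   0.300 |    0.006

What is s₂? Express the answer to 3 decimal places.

s₂ = 0.300 − 0.006·(0.300 − 0.200) / (0.006 − 0.329)
   = 0.300 − (0.00060)/(-0.32300) = 0.30186

0.302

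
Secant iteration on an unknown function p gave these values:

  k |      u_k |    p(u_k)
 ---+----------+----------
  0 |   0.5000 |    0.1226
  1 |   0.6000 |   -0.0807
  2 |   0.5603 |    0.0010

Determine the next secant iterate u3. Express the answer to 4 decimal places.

u3 = 0.5603 − 0.0010·(0.5603 − 0.6000) / (0.0010 − (-0.0807))
   = 0.5603 − (-0.000040)/(0.081700) = 0.560786

0.5608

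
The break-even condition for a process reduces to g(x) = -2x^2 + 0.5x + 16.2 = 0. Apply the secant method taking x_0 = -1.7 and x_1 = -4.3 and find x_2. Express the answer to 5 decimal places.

g(-1.7) = 9.5700000, g(-4.3) = -22.9300000
x_2 = -4.3000000 − (-22.9300000)·(-4.3000000 − (-1.7000000)) / (-22.9300000 − 9.5700000) = -4.3000000 − (59.6180000)/(-32.5000000) = -2.4656000

-2.46560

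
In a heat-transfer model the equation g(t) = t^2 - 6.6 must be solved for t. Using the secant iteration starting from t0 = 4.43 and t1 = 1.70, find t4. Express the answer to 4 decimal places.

g(4.43) = 13.024900, g(1.70) = -3.710000
t2 = 1.700000 − (-3.710000)·(1.700000 − 4.430000) / (-3.710000 − 13.024900) = 1.700000 − (10.128300)/(-16.734900) = 2.305220
g(2.305220) = -1.285960
t3 = 2.305220 − (-1.285960)·(2.305220 − 1.700000) / (-1.285960 − (-3.710000)) = 2.305220 − (-0.778289)/(2.424040) = 2.626291
g(2.626291) = 0.297405
t4 = 2.626291 − 0.297405·(2.626291 − 2.305220) / (0.297405 − (-1.285960)) = 2.626291 − (0.095488)/(1.583365) = 2.565984

2.5660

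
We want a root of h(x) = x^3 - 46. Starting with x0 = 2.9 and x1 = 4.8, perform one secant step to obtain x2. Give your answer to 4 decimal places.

3.3763

h(2.9) = -21.611000, h(4.8) = 64.592000
x2 = 4.800000 − 64.592000·(4.800000 − 2.900000) / (64.592000 − (-21.611000)) = 4.800000 − (122.724800)/(86.203000) = 3.376328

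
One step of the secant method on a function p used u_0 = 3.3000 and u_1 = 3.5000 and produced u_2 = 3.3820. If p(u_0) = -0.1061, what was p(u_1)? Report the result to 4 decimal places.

0.1527

The secant line through (3.3000, -0.1061) and (3.5000, p(u_1)) crosses zero at u_2 = 3.3820.
So (3.3000, -0.1061), (3.5000, p(u_1)), (3.3820, 0) are collinear:
p(u_1) = -0.1061 · (3.5000 − 3.3820) / (3.3000 − 3.3820) = -0.1061 · (0.118000)/(-0.082000) = 0.152680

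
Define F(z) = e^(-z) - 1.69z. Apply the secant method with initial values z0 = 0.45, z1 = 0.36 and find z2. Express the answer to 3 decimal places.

0.398

F(0.45) = -0.12287, F(0.36) = 0.08928
z2 = 0.36000 − 0.08928·(0.36000 − 0.45000) / (0.08928 − (-0.12287)) = 0.36000 − (-0.00803)/(0.21215) = 0.39787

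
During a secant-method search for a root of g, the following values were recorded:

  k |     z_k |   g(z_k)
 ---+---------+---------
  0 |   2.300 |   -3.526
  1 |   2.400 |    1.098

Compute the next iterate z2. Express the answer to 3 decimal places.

2.376

z2 = 2.400 − 1.098·(2.400 − 2.300) / (1.098 − (-3.526))
   = 2.400 − (0.10980)/(4.62400) = 2.37625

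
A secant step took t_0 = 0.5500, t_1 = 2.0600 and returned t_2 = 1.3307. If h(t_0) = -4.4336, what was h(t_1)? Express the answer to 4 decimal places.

4.1417

The secant line through (0.5500, -4.4336) and (2.0600, h(t_1)) crosses zero at t_2 = 1.3307.
So (0.5500, -4.4336), (2.0600, h(t_1)), (1.3307, 0) are collinear:
h(t_1) = -4.4336 · (2.0600 − 1.3307) / (0.5500 − 1.3307) = -4.4336 · (0.729300)/(-0.780700) = 4.141699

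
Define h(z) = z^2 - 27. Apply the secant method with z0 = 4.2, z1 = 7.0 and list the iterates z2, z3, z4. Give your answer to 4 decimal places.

h(4.2) = -9.360000, h(7.0) = 22.000000
z2 = 7.000000 − 22.000000·(7.000000 − 4.200000) / (22.000000 − (-9.360000)) = 7.000000 − (61.600000)/(31.360000) = 5.035714
h(5.035714) = -1.641582
z3 = 5.035714 − (-1.641582)·(5.035714 − 7.000000) / (-1.641582 − 22.000000) = 5.035714 − (3.224535)/(-23.641582) = 5.172107
h(5.172107) = -0.249311
z4 = 5.172107 − (-0.249311)·(5.172107 − 5.035714) / (-0.249311 − (-1.641582)) = 5.172107 − (-0.034004)/(1.392271) = 5.196530

5.0357, 5.1721, 5.1965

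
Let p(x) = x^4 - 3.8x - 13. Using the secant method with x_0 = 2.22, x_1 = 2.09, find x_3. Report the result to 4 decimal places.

2.1446

p(2.22) = 2.853127, p(2.09) = -1.861702
x_2 = 2.090000 − (-1.861702)·(2.090000 − 2.220000) / (-1.861702 − 2.853127) = 2.090000 − (0.242021)/(-4.714829) = 2.141332
p(2.141332) = -0.112063
x_3 = 2.141332 − (-0.112063)·(2.141332 − 2.090000) / (-0.112063 − (-1.861702)) = 2.141332 − (-0.005752)/(1.749640) = 2.144620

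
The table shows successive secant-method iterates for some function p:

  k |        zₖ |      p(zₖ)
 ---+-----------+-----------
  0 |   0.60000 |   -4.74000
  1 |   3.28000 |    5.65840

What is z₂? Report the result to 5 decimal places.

1.82165

z₂ = 3.28000 − 5.65840·(3.28000 − 0.60000) / (5.65840 − (-4.74000))
   = 3.28000 − (15.1645120)/(10.3984000) = 1.8216495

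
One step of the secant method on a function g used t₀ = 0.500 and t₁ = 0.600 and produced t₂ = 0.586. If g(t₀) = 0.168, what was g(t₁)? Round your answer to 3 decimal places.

The secant line through (0.500, 0.168) and (0.600, g(t₁)) crosses zero at t₂ = 0.586.
So (0.500, 0.168), (0.600, g(t₁)), (0.586, 0) are collinear:
g(t₁) = 0.168 · (0.600 − 0.586) / (0.500 − 0.586) = 0.168 · (0.01400)/(-0.08600) = -0.02735

-0.027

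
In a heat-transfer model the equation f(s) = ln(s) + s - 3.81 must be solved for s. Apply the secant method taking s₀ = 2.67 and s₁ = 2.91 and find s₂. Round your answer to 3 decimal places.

f(2.67) = -0.15792, f(2.91) = 0.16815
s₂ = 2.91000 − 0.16815·(2.91000 − 2.67000) / (0.16815 − (-0.15792)) = 2.91000 − (0.04036)/(0.32607) = 2.78623

2.786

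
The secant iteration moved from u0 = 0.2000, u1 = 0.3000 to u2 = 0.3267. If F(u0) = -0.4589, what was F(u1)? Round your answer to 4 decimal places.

-0.0967

The secant line through (0.2000, -0.4589) and (0.3000, F(u1)) crosses zero at u2 = 0.3267.
So (0.2000, -0.4589), (0.3000, F(u1)), (0.3267, 0) are collinear:
F(u1) = -0.4589 · (0.3000 − 0.3267) / (0.2000 − 0.3267) = -0.4589 · (-0.026700)/(-0.126700) = -0.096706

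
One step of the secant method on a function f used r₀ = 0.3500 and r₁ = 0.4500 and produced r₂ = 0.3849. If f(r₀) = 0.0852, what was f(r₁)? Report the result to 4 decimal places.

-0.1589

The secant line through (0.3500, 0.0852) and (0.4500, f(r₁)) crosses zero at r₂ = 0.3849.
So (0.3500, 0.0852), (0.4500, f(r₁)), (0.3849, 0) are collinear:
f(r₁) = 0.0852 · (0.4500 − 0.3849) / (0.3500 − 0.3849) = 0.0852 · (0.065100)/(-0.034900) = -0.158926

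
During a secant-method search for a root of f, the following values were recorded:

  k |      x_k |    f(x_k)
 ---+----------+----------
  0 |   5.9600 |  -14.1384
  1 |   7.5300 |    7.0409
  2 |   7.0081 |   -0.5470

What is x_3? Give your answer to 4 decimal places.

7.0457

x_3 = 7.0081 − (-0.5470)·(7.0081 − 7.5300) / (-0.5470 − 7.0409)
   = 7.0081 − (0.285479)/(-7.587900) = 7.045723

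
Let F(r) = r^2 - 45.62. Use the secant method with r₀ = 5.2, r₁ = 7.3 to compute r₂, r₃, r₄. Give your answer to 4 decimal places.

F(5.2) = -18.580000, F(7.3) = 7.670000
r₂ = 7.300000 − 7.670000·(7.300000 − 5.200000) / (7.670000 − (-18.580000)) = 7.300000 − (16.107000)/(26.250000) = 6.686400
F(6.686400) = -0.912055
r₃ = 6.686400 − (-0.912055)·(6.686400 − 7.300000) / (-0.912055 − 7.670000) = 6.686400 − (0.559637)/(-8.582055) = 6.751610
F(6.751610) = -0.035761
r₄ = 6.751610 − (-0.035761)·(6.751610 − 6.686400) / (-0.035761 − (-0.912055)) = 6.751610 − (-0.002332)/(0.876294) = 6.754271

6.6864, 6.7516, 6.7543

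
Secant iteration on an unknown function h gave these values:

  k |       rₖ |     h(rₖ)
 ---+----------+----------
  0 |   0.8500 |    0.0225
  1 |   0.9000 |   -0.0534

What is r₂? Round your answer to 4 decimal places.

r₂ = 0.9000 − (-0.0534)·(0.9000 − 0.8500) / (-0.0534 − 0.0225)
   = 0.9000 − (-0.002670)/(-0.075900) = 0.864822

0.8648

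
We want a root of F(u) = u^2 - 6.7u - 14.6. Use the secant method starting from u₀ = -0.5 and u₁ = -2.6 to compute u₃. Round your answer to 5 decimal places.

F(-0.5) = -11.0000000, F(-2.6) = 9.5800000
u₂ = -2.6000000 − 9.5800000·(-2.6000000 − (-0.5000000)) / (9.5800000 − (-11.0000000)) = -2.6000000 − (-20.1180000)/(20.5800000) = -1.6224490
F(-1.6224490) = -1.0972511
u₃ = -1.6224490 − (-1.0972511)·(-1.6224490 − (-2.6000000)) / (-1.0972511 − 9.5800000) = -1.6224490 − (-1.0726190)/(-10.6772511) = -1.7229073

-1.72291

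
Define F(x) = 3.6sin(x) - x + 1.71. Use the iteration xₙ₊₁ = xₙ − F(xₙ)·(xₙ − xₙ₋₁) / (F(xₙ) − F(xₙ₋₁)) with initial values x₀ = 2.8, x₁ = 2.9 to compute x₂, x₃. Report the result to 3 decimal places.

2.826, 2.826

F(2.8) = 0.11596, F(2.9) = -0.32870
x₂ = 2.90000 − (-0.32870)·(2.90000 − 2.80000) / (-0.32870 − 0.11596) = 2.90000 − (-0.03287)/(-0.44466) = 2.82608
F(2.82608) = 0.00102
x₃ = 2.82608 − 0.00102·(2.82608 − 2.90000) / (0.00102 − (-0.32870)) = 2.82608 − (-0.00008)/(0.32973) = 2.82631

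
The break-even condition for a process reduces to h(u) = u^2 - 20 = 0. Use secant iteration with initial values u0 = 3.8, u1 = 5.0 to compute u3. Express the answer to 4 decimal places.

4.4699

h(3.8) = -5.560000, h(5.0) = 5.000000
u2 = 5.000000 − 5.000000·(5.000000 − 3.800000) / (5.000000 − (-5.560000)) = 5.000000 − (6.000000)/(10.560000) = 4.431818
h(4.431818) = -0.358988
u3 = 4.431818 − (-0.358988)·(4.431818 − 5.000000) / (-0.358988 − 5.000000) = 4.431818 − (0.203970)/(-5.358988) = 4.469880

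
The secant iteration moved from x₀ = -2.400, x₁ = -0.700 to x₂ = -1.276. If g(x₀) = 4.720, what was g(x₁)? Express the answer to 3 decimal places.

The secant line through (-2.400, 4.720) and (-0.700, g(x₁)) crosses zero at x₂ = -1.276.
So (-2.400, 4.720), (-0.700, g(x₁)), (-1.276, 0) are collinear:
g(x₁) = 4.720 · (-0.700 − (-1.276)) / (-2.400 − (-1.276)) = 4.720 · (0.57600)/(-1.12400) = -2.41879

-2.419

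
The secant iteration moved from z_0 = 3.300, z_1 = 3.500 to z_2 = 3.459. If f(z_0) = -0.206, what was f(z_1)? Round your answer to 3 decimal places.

0.053

The secant line through (3.300, -0.206) and (3.500, f(z_1)) crosses zero at z_2 = 3.459.
So (3.300, -0.206), (3.500, f(z_1)), (3.459, 0) are collinear:
f(z_1) = -0.206 · (3.500 − 3.459) / (3.300 − 3.459) = -0.206 · (0.04100)/(-0.15900) = 0.05312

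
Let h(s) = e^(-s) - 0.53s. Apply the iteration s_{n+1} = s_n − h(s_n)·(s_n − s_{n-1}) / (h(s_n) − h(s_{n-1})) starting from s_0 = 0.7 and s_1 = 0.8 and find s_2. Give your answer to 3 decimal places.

0.825

h(0.7) = 0.12559, h(0.8) = 0.02533
s_2 = 0.80000 − 0.02533·(0.80000 − 0.70000) / (0.02533 − 0.12559) = 0.80000 − (0.00253)/(-0.10026) = 0.82526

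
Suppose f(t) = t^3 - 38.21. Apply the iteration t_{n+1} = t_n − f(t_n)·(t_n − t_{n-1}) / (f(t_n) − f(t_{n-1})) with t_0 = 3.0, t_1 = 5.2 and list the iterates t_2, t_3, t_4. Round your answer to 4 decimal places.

3.2171, 3.3079, 3.3710

f(3.0) = -11.210000, f(5.2) = 102.398000
t_2 = 5.200000 − 102.398000·(5.200000 − 3.000000) / (102.398000 − (-11.210000)) = 5.200000 − (225.275600)/(113.608000) = 3.217080
f(3.217080) = -4.914504
t_3 = 3.217080 − (-4.914504)·(3.217080 − 5.200000) / (-4.914504 − 102.398000) = 3.217080 − (9.745069)/(-107.312504) = 3.307890
f(3.307890) = -2.014618
t_4 = 3.307890 − (-2.014618)·(3.307890 − 3.217080) / (-2.014618 − (-4.914504)) = 3.307890 − (-0.182948)/(2.899886) = 3.370978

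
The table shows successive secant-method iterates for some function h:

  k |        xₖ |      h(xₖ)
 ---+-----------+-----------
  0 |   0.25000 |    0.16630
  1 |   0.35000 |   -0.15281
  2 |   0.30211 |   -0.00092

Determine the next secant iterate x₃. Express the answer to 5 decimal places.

0.30182

x₃ = 0.30211 − (-0.00092)·(0.30211 − 0.35000) / (-0.00092 − (-0.15281))
   = 0.30211 − (0.0000441)/(0.1518900) = 0.3018199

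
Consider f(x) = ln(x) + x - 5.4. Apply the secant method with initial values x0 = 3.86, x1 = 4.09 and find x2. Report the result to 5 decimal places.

4.01127

f(3.86) = -0.1893328, f(4.09) = 0.0985450
x2 = 4.0900000 − 0.0985450·(4.0900000 − 3.8600000) / (0.0985450 − (-0.1893328)) = 4.0900000 − (0.0226653)/(0.2878778) = 4.0112675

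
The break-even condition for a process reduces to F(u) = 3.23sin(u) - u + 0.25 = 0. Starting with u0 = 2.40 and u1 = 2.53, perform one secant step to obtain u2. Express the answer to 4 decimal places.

2.4090

F(2.40) = 0.031746, F(2.53) = -0.425424
u2 = 2.530000 − (-0.425424)·(2.530000 − 2.400000) / (-0.425424 − 0.031746) = 2.530000 − (-0.055305)/(-0.457170) = 2.409027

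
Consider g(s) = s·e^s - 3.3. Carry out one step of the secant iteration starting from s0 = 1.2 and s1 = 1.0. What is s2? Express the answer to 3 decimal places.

1.092

g(1.2) = 0.68414, g(1.0) = -0.58172
s2 = 1.00000 − (-0.58172)·(1.00000 − 1.20000) / (-0.58172 − 0.68414) = 1.00000 − (0.11634)/(-1.26586) = 1.09191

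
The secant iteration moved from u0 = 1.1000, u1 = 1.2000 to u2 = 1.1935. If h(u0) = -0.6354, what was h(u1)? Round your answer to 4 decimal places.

0.0442

The secant line through (1.1000, -0.6354) and (1.2000, h(u1)) crosses zero at u2 = 1.1935.
So (1.1000, -0.6354), (1.2000, h(u1)), (1.1935, 0) are collinear:
h(u1) = -0.6354 · (1.2000 − 1.1935) / (1.1000 − 1.1935) = -0.6354 · (0.006500)/(-0.093500) = 0.044172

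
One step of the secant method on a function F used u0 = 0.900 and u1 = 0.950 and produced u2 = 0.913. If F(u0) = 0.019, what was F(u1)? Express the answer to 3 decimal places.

-0.054

The secant line through (0.900, 0.019) and (0.950, F(u1)) crosses zero at u2 = 0.913.
So (0.900, 0.019), (0.950, F(u1)), (0.913, 0) are collinear:
F(u1) = 0.019 · (0.950 − 0.913) / (0.900 − 0.913) = 0.019 · (0.03700)/(-0.01300) = -0.05408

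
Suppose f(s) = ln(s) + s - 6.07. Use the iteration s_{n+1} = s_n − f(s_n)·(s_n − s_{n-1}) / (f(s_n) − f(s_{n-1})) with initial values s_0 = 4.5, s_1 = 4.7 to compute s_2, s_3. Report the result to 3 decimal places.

f(4.5) = -0.06592, f(4.7) = 0.17756
s_2 = 4.70000 − 0.17756·(4.70000 − 4.50000) / (0.17756 − (-0.06592)) = 4.70000 − (0.03551)/(0.24349) = 4.55415
f(4.55415) = 0.00019
s_3 = 4.55415 − 0.00019·(4.55415 − 4.70000) / (0.00019 − 0.17756) = 4.55415 − (-0.00003)/(-0.17737) = 4.55399

4.554, 4.554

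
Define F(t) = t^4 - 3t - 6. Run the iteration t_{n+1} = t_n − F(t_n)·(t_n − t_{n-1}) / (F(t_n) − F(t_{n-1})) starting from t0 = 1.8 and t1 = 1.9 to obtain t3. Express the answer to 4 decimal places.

1.8425

F(1.8) = -0.902400, F(1.9) = 1.332100
t2 = 1.900000 − 1.332100·(1.900000 − 1.800000) / (1.332100 − (-0.902400)) = 1.900000 − (0.133210)/(2.234500) = 1.840385
F(1.840385) = -0.049274
t3 = 1.840385 − (-0.049274)·(1.840385 − 1.900000) / (-0.049274 − 1.332100) = 1.840385 − (0.002937)/(-1.381374) = 1.842511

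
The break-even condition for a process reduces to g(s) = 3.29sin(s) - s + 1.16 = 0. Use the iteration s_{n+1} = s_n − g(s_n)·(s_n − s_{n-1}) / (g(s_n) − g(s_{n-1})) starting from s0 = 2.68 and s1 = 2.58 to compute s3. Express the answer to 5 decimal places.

2.66610

g(2.68) = -0.0547174, g(2.58) = 0.3320398
s2 = 2.5800000 − 0.3320398·(2.5800000 − 2.6800000) / (0.3320398 − (-0.0547174)) = 2.5800000 − (-0.0332040)/(0.3867573) = 2.6658523
g(2.6658523) = 0.0009570
s3 = 2.6658523 − 0.0009570·(2.6658523 − 2.5800000) / (0.0009570 − 0.3320398) = 2.6658523 − (0.0000822)/(-0.3310828) = 2.6661004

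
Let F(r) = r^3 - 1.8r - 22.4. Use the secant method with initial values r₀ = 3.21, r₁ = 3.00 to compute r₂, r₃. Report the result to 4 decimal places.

3.0295, 3.0314

F(3.21) = 4.898161, F(3.00) = -0.800000
r₂ = 3.000000 − (-0.800000)·(3.000000 − 3.210000) / (-0.800000 − 4.898161) = 3.000000 − (0.168000)/(-5.698161) = 3.029483
F(3.029483) = -0.049174
r₃ = 3.029483 − (-0.049174)·(3.029483 − 3.000000) / (-0.049174 − (-0.800000)) = 3.029483 − (-0.001450)/(0.750826) = 3.031414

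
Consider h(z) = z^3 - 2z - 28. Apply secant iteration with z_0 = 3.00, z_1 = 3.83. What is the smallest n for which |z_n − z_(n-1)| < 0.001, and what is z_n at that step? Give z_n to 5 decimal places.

n = 5, z_n = 3.25578

h(3.00) = -7.0000000, h(3.83) = 20.5218870
z_2 = 3.8300000 − 20.5218870·(0.8300000)/(27.5218870) = 3.2111047;  |Δ| = 0.6188953
h(3.2111047) = -1.3118875
z_3 = 3.2111047 − (-1.3118875)·(-0.6188953)/(-21.8337745) = 3.2482912;  |Δ| = 0.0371865
h(3.2482912) = -0.2225771
z_4 = 3.2482912 − (-0.2225771)·(0.0371865)/(1.0893104) = 3.2558894;  |Δ| = 0.0075983
h(3.2558894) = 0.0033060
z_5 = 3.2558894 − 0.0033060·(0.0075983)/(0.2258831) = 3.2557782;  |Δ| = 0.0001112
|z_5 − z_4| = 0.0001112 < 0.001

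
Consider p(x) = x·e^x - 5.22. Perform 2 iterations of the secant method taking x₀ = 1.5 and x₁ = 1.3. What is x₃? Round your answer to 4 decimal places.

p(1.5) = 1.502534, p(1.3) = -0.449914
x₂ = 1.300000 − (-0.449914)·(1.300000 − 1.500000) / (-0.449914 − 1.502534) = 1.300000 − (0.089983)/(-1.952448) = 1.346087
p(1.346087) = -0.047846
x₃ = 1.346087 − (-0.047846)·(1.346087 − 1.300000) / (-0.047846 − (-0.449914)) = 1.346087 − (-0.002205)/(0.402068) = 1.351572

1.3516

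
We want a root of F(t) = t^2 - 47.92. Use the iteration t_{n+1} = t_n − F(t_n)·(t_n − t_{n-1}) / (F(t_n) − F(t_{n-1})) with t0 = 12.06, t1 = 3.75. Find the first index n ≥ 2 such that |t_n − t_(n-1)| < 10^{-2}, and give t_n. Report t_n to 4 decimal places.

F(12.06) = 97.523600, F(3.75) = -33.857500
t2 = 3.750000 − (-33.857500)·(-8.310000)/(-131.381100) = 5.891524;  |Δ| = 2.141524
F(5.891524) = -13.209941
t3 = 5.891524 − (-13.209941)·(2.141524)/(20.647559) = 7.261634;  |Δ| = 1.370109
F(7.261634) = 4.811321
t4 = 7.261634 − 4.811321·(1.370109)/(18.021262) = 6.895841;  |Δ| = 0.365792
F(6.895841) = -0.367371
t5 = 6.895841 − (-0.367371)·(-0.365792)/(-5.178692) = 6.921790;  |Δ| = 0.025949
F(6.921790) = -0.008819
t6 = 6.921790 − (-0.008819)·(0.025949)/(0.358553) = 6.922429;  |Δ| = 0.000638
|t6 − t5| = 0.000638 < 10^{-2}

n = 6, t_n = 6.9224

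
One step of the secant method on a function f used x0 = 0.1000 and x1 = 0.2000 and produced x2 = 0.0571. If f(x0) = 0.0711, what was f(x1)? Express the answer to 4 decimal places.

0.2368

The secant line through (0.1000, 0.0711) and (0.2000, f(x1)) crosses zero at x2 = 0.0571.
So (0.1000, 0.0711), (0.2000, f(x1)), (0.0571, 0) are collinear:
f(x1) = 0.0711 · (0.2000 − 0.0571) / (0.1000 − 0.0571) = 0.0711 · (0.142900)/(0.042900) = 0.236834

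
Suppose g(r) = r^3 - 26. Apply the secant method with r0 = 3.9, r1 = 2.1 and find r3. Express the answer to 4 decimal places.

g(3.9) = 33.319000, g(2.1) = -16.739000
r2 = 2.100000 − (-16.739000)·(2.100000 − 3.900000) / (-16.739000 − 33.319000) = 2.100000 − (30.130200)/(-50.058000) = 2.701906
g(2.701906) = -6.275291
r3 = 2.701906 − (-6.275291)·(2.701906 − 2.100000) / (-6.275291 − (-16.739000)) = 2.701906 − (-3.777134)/(10.463709) = 3.062880

3.0629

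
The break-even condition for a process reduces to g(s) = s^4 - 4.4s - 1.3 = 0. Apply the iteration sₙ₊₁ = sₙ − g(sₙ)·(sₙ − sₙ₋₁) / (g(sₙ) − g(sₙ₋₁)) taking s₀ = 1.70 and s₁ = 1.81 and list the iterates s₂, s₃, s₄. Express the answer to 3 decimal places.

g(1.70) = -0.42790, g(1.81) = 1.46883
s₂ = 1.81000 − 1.46883·(1.81000 − 1.70000) / (1.46883 − (-0.42790)) = 1.81000 − (0.16157)/(1.89673) = 1.72482
g(1.72482) = -0.03863
s₃ = 1.72482 − (-0.03863)·(1.72482 − 1.81000) / (-0.03863 − 1.46883) = 1.72482 − (0.00329)/(-1.50746) = 1.72700
g(1.72700) = -0.00334
s₄ = 1.72700 − (-0.00334)·(1.72700 − 1.72482) / (-0.00334 − (-0.03863)) = 1.72700 − (-0.00001)/(0.03528) = 1.72721

1.725, 1.727, 1.727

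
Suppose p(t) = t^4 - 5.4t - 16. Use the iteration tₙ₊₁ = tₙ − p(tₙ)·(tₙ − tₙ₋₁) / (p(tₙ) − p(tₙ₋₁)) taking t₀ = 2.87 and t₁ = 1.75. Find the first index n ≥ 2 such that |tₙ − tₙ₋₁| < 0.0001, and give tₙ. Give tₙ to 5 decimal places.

n = 7, tₙ = 2.31000

p(2.87) = 36.3485216, p(1.75) = -16.0710938
t₂ = 1.7500000 − (-16.0710938)·(-1.1200000)/(-52.4196154) = 2.0933758;  |Δ| = 0.3433758
p(2.0933758) = -8.1003590
t₃ = 2.0933758 − (-8.1003590)·(0.3433758)/(7.9707348) = 2.4423357;  |Δ| = 0.3489599
p(2.4423357) = 6.3926541
t₄ = 2.4423357 − 6.3926541·(0.3489599)/(14.4930130) = 2.2884146;  |Δ| = 0.1539211
p(2.2884146) = -0.9329312
t₅ = 2.2884146 − (-0.9329312)·(-0.1539211)/(-7.3255853) = 2.3080168;  |Δ| = 0.0196022
p(2.3080168) = -0.0869834
t₆ = 2.3080168 − (-0.0869834)·(0.0196022)/(0.8459478) = 2.3100324;  |Δ| = 0.0020156
p(2.3100324) = 0.0013856
t₇ = 2.3100324 − 0.0013856·(0.0020156)/(0.0883690) = 2.3100008;  |Δ| = 0.0000316
|t₇ − t₆| = 0.0000316 < 0.0001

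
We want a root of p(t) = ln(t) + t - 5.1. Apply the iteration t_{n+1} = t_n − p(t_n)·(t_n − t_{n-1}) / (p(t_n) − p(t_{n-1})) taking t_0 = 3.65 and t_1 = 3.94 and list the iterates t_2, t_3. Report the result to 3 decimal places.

p(3.65) = -0.15527, p(3.94) = 0.21118
t_2 = 3.94000 − 0.21118·(3.94000 − 3.65000) / (0.21118 − (-0.15527)) = 3.94000 − (0.06124)/(0.36645) = 3.77288
p(3.77288) = 0.00072
t_3 = 3.77288 − 0.00072·(3.77288 − 3.94000) / (0.00072 − 0.21118) = 3.77288 − (-0.00012)/(-0.21046) = 3.77231

3.773, 3.772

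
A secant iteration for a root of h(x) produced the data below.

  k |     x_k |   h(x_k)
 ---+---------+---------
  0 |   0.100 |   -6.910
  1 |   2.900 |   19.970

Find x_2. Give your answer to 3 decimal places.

x_2 = 2.900 − 19.970·(2.900 − 0.100) / (19.970 − (-6.910))
   = 2.900 − (55.91600)/(26.88000) = 0.81979

0.820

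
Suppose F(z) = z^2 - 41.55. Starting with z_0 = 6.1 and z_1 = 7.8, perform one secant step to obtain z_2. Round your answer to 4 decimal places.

6.4122

F(6.1) = -4.340000, F(7.8) = 19.290000
z_2 = 7.800000 − 19.290000·(7.800000 − 6.100000) / (19.290000 − (-4.340000)) = 7.800000 − (32.793000)/(23.630000) = 6.412230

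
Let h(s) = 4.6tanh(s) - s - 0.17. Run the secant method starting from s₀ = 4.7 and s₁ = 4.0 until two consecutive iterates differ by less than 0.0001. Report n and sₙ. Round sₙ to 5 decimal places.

n = 4, sₙ = 4.42869

h(4.7) = -0.2707610, h(4.0) = 0.4269148
s₂ = 4.0000000 − 0.4269148·(-0.7000000)/(0.6976758) = 4.4283370;  |Δ| = 0.4283370
h(4.4283370) = 0.0003529
s₃ = 4.4283370 − 0.0003529·(0.4283370)/(-0.4265619) = 4.4286913;  |Δ| = 0.0003543
h(4.4286913) = -0.0000005
s₄ = 4.4286913 − (-0.0000005)·(0.0003543)/(-0.0003534) = 4.4286908;  |Δ| = 0.0000005
|s₄ − s₃| = 0.0000005 < 0.0001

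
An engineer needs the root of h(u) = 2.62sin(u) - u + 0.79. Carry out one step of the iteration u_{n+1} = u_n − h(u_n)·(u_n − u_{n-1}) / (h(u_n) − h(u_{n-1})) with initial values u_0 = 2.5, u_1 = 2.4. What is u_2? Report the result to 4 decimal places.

2.4529

h(2.5) = -0.142003, h(2.4) = 0.159714
u_2 = 2.400000 − 0.159714·(2.400000 − 2.500000) / (0.159714 − (-0.142003)) = 2.400000 − (-0.015971)/(0.301717) = 2.452935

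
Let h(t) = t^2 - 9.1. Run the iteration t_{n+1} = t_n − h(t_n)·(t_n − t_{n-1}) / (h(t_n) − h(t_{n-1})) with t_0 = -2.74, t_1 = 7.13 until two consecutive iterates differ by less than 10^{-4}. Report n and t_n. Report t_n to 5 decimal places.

n = 8, t_n = -3.01662

h(-2.74) = -1.5924000, h(7.13) = 41.7369000
t_2 = 7.1300000 − 41.7369000·(9.8700000)/(43.3293000) = -2.3772665;  |Δ| = 9.5072665
h(-2.3772665) = -3.4486039
t_3 = -2.3772665 − (-3.4486039)·(-9.5072665)/(-45.1855039) = -1.6516622;  |Δ| = 0.7256043
h(-1.6516622) = -6.3720120
t_4 = -1.6516622 − (-6.3720120)·(0.7256043)/(-2.9234081) = -3.2332270;  |Δ| = 1.5815648
h(-3.2332270) = 1.3537571
t_5 = -3.2332270 − 1.3537571·(-1.5815648)/(7.7257690) = -2.9560955;  |Δ| = 0.2771316
h(-2.9560955) = -0.3614996
t_6 = -2.9560955 − (-0.3614996)·(0.2771316)/(-1.7152567) = -3.0145024;  |Δ| = 0.0584070
h(-3.0145024) = -0.0127750
t_7 = -3.0145024 − (-0.0127750)·(-0.0584070)/(0.3487246) = -3.0166421;  |Δ| = 0.0021397
h(-3.0166421) = 0.0001295
t_8 = -3.0166421 − 0.0001295·(-0.0021397)/(0.0129046) = -3.0166206;  |Δ| = 0.0000215
|t_8 − t_7| = 0.0000215 < 10^{-4}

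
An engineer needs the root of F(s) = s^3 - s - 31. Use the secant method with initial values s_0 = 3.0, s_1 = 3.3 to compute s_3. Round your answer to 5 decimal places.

3.24738

F(3.0) = -7.0000000, F(3.3) = 1.6370000
s_2 = 3.3000000 − 1.6370000·(3.3000000 − 3.0000000) / (1.6370000 − (-7.0000000)) = 3.3000000 − (0.4911000)/(8.6370000) = 3.2431400
F(3.2431400) = -0.1319334
s_3 = 3.2431400 − (-0.1319334)·(3.2431400 − 3.3000000) / (-0.1319334 − 1.6370000) = 3.2431400 − (0.0075017)/(-1.7689334) = 3.2473808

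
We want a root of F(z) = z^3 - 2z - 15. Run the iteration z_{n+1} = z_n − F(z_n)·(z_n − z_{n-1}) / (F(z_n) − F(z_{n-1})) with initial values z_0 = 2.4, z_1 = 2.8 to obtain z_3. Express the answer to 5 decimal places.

F(2.4) = -5.9760000, F(2.8) = 1.3520000
z_2 = 2.8000000 − 1.3520000·(2.8000000 − 2.4000000) / (1.3520000 − (-5.9760000)) = 2.8000000 − (0.5408000)/(7.3280000) = 2.7262009
F(2.7262009) = -0.1908101
z_3 = 2.7262009 − (-0.1908101)·(2.7262009 − 2.8000000) / (-0.1908101 − 1.3520000) = 2.7262009 − (0.0140816)/(-1.5428101) = 2.7353281

2.73533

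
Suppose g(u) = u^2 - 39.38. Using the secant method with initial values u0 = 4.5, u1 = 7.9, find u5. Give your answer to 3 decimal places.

6.275

g(4.5) = -19.13000, g(7.9) = 23.03000
u2 = 7.90000 − 23.03000·(7.90000 − 4.50000) / (23.03000 − (-19.13000)) = 7.90000 − (78.30200)/(42.16000) = 6.04274
g(6.04274) = -2.86527
u3 = 6.04274 − (-2.86527)·(6.04274 − 7.90000) / (-2.86527 − 23.03000) = 6.04274 − (5.32155)/(-25.89527) = 6.24824
g(6.24824) = -0.33944
u4 = 6.24824 − (-0.33944)·(6.24824 − 6.04274) / (-0.33944 − (-2.86527)) = 6.24824 − (-0.06976)/(2.52583) = 6.27586
g(6.27586) = 0.00644
u5 = 6.27586 − 0.00644·(6.27586 − 6.24824) / (0.00644 − (-0.33944)) = 6.27586 − (0.00018)/(0.34588) = 6.27535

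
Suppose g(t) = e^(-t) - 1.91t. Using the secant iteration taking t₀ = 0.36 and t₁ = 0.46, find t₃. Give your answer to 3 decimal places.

g(0.36) = 0.01008, g(0.46) = -0.24732
t₂ = 0.46000 − (-0.24732)·(0.46000 − 0.36000) / (-0.24732 − 0.01008) = 0.46000 − (-0.02473)/(-0.25739) = 0.36391
g(0.36391) = -0.00013
t₃ = 0.36391 − (-0.00013)·(0.36391 − 0.46000) / (-0.00013 − (-0.24732)) = 0.36391 − (0.00001)/(0.24719) = 0.36387

0.364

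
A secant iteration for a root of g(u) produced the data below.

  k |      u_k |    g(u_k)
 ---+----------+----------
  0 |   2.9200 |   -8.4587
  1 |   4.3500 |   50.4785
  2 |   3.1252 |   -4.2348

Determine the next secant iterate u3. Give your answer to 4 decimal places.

3.2200

u3 = 3.1252 − (-4.2348)·(3.1252 − 4.3500) / (-4.2348 − 50.4785)
   = 3.1252 − (5.186783)/(-54.713300) = 3.219999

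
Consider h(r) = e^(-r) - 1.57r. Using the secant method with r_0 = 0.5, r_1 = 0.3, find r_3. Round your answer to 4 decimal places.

h(0.5) = -0.178469, h(0.3) = 0.269818
r_2 = 0.300000 − 0.269818·(0.300000 − 0.500000) / (0.269818 − (-0.178469)) = 0.300000 − (-0.053964)/(0.448288) = 0.420377
h(0.420377) = -0.003193
r_3 = 0.420377 − (-0.003193)·(0.420377 − 0.300000) / (-0.003193 − 0.269818) = 0.420377 − (-0.000384)/(-0.273012) = 0.418969

0.4190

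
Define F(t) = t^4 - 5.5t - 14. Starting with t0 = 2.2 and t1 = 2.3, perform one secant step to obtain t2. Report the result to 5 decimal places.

F(2.2) = -2.6744000, F(2.3) = 1.3341000
t2 = 2.3000000 − 1.3341000·(2.3000000 − 2.2000000) / (1.3341000 − (-2.6744000)) = 2.3000000 − (0.1334100)/(4.0085000) = 2.2667182

2.26672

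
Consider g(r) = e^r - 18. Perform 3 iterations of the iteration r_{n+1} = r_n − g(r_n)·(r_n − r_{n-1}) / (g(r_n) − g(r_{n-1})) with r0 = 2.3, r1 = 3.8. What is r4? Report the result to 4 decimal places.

2.9029

g(2.3) = -8.025818, g(3.8) = 26.701184
r2 = 3.800000 − 26.701184·(3.800000 − 2.300000) / (26.701184 − (-8.025818)) = 3.800000 − (40.051777)/(34.727002) = 2.646668
g(2.646668) = -3.893050
r3 = 2.646668 − (-3.893050)·(2.646668 − 3.800000) / (-3.893050 − 26.701184) = 2.646668 − (4.489981)/(-30.594234) = 2.793427
g(2.793427) = -1.663095
r4 = 2.793427 − (-1.663095)·(2.793427 − 2.646668) / (-1.663095 − (-3.893050)) = 2.793427 − (-0.244074)/(2.229954) = 2.902879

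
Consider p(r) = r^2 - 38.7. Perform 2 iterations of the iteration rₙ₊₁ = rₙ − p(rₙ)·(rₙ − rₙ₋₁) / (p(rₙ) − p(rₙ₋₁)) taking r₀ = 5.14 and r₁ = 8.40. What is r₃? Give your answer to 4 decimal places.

p(5.14) = -12.280400, p(8.40) = 31.860000
r₂ = 8.400000 − 31.860000·(8.400000 − 5.140000) / (31.860000 − (-12.280400)) = 8.400000 − (103.863600)/(44.140400) = 6.046972
p(6.046972) = -2.134130
r₃ = 6.046972 − (-2.134130)·(6.046972 − 8.400000) / (-2.134130 − 31.860000) = 6.046972 − (5.021669)/(-33.994130) = 6.194694

6.1947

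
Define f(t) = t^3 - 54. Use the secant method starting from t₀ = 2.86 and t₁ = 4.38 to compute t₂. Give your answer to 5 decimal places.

3.62725

f(2.86) = -30.6063440, f(4.38) = 30.0276720
t₂ = 4.3800000 − 30.0276720·(4.3800000 − 2.8600000) / (30.0276720 − (-30.6063440)) = 4.3800000 − (45.6420614)/(60.6340160) = 3.6272532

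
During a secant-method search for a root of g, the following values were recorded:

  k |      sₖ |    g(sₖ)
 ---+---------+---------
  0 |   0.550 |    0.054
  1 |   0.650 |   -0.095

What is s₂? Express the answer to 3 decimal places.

s₂ = 0.650 − (-0.095)·(0.650 − 0.550) / (-0.095 − 0.054)
   = 0.650 − (-0.00950)/(-0.14900) = 0.58624

0.586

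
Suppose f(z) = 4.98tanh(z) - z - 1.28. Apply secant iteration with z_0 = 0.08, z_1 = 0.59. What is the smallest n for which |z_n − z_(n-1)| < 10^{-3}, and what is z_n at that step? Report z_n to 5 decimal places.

n = 5, z_n = 0.33686

f(0.08) = -0.9624477, f(0.59) = 0.7688801
z_2 = 0.5900000 − 0.7688801·(0.5100000)/(1.7313279) = 0.3635098;  |Δ| = 0.2264902
f(0.3635098) = 0.0910331
z_3 = 0.3635098 − 0.0910331·(-0.2264902)/(-0.6778471) = 0.3330927;  |Δ| = 0.0304170
f(0.3330927) = -0.0130338
z_4 = 0.3330927 − (-0.0130338)·(-0.0304170)/(-0.1040668) = 0.3369023;  |Δ| = 0.0038096
f(0.3369023) = 0.0001489
z_5 = 0.3369023 − 0.0001489·(0.0038096)/(0.0131827) = 0.3368592;  |Δ| = 0.0000430
|z_5 − z_4| = 0.0000430 < 10^{-3}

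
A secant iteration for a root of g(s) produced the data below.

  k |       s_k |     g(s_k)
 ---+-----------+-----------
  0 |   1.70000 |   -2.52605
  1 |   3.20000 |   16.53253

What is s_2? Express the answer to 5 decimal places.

1.89881

s_2 = 3.20000 − 16.53253·(3.20000 − 1.70000) / (16.53253 − (-2.52605))
   = 3.20000 − (24.7987950)/(19.0585800) = 1.8988120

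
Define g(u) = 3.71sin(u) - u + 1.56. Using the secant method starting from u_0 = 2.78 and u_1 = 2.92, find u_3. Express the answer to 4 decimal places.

g(2.78) = 0.092466, g(2.92) = -0.544603
u_2 = 2.920000 − (-0.544603)·(2.920000 − 2.780000) / (-0.544603 − 0.092466) = 2.920000 − (-0.076244)/(-0.637069) = 2.800320
g(2.800320) = 0.001368
u_3 = 2.800320 − 0.001368·(2.800320 − 2.920000) / (0.001368 − (-0.544603)) = 2.800320 − (-0.000164)/(0.545970) = 2.800620

2.8006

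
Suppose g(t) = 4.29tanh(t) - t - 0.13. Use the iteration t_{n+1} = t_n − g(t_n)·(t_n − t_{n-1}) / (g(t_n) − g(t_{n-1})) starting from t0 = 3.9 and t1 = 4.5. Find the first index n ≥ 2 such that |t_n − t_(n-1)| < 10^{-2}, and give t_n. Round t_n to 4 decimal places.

g(3.9) = 0.256486, g(4.5) = -0.341059
t2 = 4.500000 − (-0.341059)·(0.600000)/(-0.597545) = 4.157540;  |Δ| = 0.342460
g(4.157540) = 0.000360
t3 = 4.157540 − 0.000360·(-0.342460)/(0.341419) = 4.157901;  |Δ| = 0.000361
|t3 − t2| = 0.000361 < 10^{-2}

n = 3, t_n = 4.1579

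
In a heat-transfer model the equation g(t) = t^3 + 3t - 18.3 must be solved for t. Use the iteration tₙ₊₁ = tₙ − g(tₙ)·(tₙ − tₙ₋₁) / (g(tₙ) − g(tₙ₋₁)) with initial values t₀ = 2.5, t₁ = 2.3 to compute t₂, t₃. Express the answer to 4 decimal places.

2.2622, 2.2588

g(2.5) = 4.825000, g(2.3) = 0.767000
t₂ = 2.300000 − 0.767000·(2.300000 − 2.500000) / (0.767000 − 4.825000) = 2.300000 − (-0.153400)/(-4.058000) = 2.262198
g(2.262198) = 0.063485
t₃ = 2.262198 − 0.063485·(2.262198 − 2.300000) / (0.063485 − 0.767000) = 2.262198 − (-0.002400)/(-0.703515) = 2.258787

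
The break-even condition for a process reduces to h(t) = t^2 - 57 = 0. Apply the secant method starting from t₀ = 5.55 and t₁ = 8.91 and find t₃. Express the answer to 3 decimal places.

7.534

h(5.55) = -26.19750, h(8.91) = 22.38810
t₂ = 8.91000 − 22.38810·(8.91000 − 5.55000) / (22.38810 − (-26.19750)) = 8.91000 − (75.22402)/(48.58560) = 7.36172
h(7.36172) = -2.80505
t₃ = 7.36172 − (-2.80505)·(7.36172 − 8.91000) / (-2.80505 − 22.38810) = 7.36172 − (4.34300)/(-25.19315) = 7.53411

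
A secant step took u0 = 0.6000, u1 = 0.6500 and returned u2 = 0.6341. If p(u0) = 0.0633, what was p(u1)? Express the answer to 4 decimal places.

The secant line through (0.6000, 0.0633) and (0.6500, p(u1)) crosses zero at u2 = 0.6341.
So (0.6000, 0.0633), (0.6500, p(u1)), (0.6341, 0) are collinear:
p(u1) = 0.0633 · (0.6500 − 0.6341) / (0.6000 − 0.6341) = 0.0633 · (0.015900)/(-0.034100) = -0.029515

-0.0295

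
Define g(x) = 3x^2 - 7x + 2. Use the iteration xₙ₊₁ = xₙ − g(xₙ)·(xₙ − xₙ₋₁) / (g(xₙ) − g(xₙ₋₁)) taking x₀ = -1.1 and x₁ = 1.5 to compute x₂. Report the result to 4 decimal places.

1.1983

g(-1.1) = 13.330000, g(1.5) = -1.750000
x₂ = 1.500000 − (-1.750000)·(1.500000 − (-1.100000)) / (-1.750000 − 13.330000) = 1.500000 − (-4.550000)/(-15.080000) = 1.198276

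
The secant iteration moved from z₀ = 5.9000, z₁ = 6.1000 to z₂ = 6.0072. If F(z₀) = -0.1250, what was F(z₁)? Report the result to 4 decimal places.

The secant line through (5.9000, -0.1250) and (6.1000, F(z₁)) crosses zero at z₂ = 6.0072.
So (5.9000, -0.1250), (6.1000, F(z₁)), (6.0072, 0) are collinear:
F(z₁) = -0.1250 · (6.1000 − 6.0072) / (5.9000 − 6.0072) = -0.1250 · (0.092800)/(-0.107200) = 0.108209

0.1082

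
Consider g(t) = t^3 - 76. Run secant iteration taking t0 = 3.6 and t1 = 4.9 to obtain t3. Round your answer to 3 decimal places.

g(3.6) = -29.34400, g(4.9) = 41.64900
t2 = 4.90000 − 41.64900·(4.90000 − 3.60000) / (41.64900 − (-29.34400)) = 4.90000 − (54.14370)/(70.99300) = 4.13734
g(4.13734) = -5.17887
t3 = 4.13734 − (-5.17887)·(4.13734 − 4.90000) / (-5.17887 − 41.64900) = 4.13734 − (3.94973)/(-46.82787) = 4.22168

4.222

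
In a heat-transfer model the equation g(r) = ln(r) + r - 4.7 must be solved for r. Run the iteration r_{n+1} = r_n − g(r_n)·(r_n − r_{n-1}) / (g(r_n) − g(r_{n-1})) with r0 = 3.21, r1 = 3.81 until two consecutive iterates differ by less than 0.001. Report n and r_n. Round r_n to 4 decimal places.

g(3.21) = -0.323729, g(3.81) = 0.447629
r2 = 3.810000 − 0.447629·(0.600000)/(0.771358) = 3.461812;  |Δ| = 0.348188
g(3.461812) = 0.003604
r3 = 3.461812 − 0.003604·(-0.348188)/(-0.444025) = 3.458986;  |Δ| = 0.002826
g(3.458986) = -0.000039
r4 = 3.458986 − (-0.000039)·(-0.002826)/(-0.003643) = 3.459016;  |Δ| = 0.000030
|r4 − r3| = 0.000030 < 0.001

n = 4, r_n = 3.4590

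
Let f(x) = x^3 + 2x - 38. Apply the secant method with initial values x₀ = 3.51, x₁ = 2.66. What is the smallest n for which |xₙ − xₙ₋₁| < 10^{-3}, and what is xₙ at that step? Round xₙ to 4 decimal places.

f(3.51) = 12.263551, f(2.66) = -13.858904
x₂ = 2.660000 − (-13.858904)·(-0.850000)/(-26.122455) = 3.110956;  |Δ| = 0.450956
f(3.110956) = -1.670120
x₃ = 3.110956 − (-1.670120)·(0.450956)/(12.188784) = 3.172746;  |Δ| = 0.061790
f(3.172746) = 0.283361
x₄ = 3.172746 − 0.283361·(0.061790)/(1.953482) = 3.163783;  |Δ| = 0.008963
f(3.163783) = -0.004473
x₅ = 3.163783 − (-0.004473)·(-0.008963)/(-0.287835) = 3.163922;  |Δ| = 0.000139
|x₅ − x₄| = 0.000139 < 10^{-3}

n = 5, xₙ = 3.1639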